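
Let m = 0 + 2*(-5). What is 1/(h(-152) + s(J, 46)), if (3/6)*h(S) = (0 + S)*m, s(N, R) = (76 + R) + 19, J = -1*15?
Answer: 1/3181 ≈ 0.00031437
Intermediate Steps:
m = -10 (m = 0 - 10 = -10)
J = -15
s(N, R) = 95 + R
h(S) = -20*S (h(S) = 2*((0 + S)*(-10)) = 2*(S*(-10)) = 2*(-10*S) = -20*S)
1/(h(-152) + s(J, 46)) = 1/(-20*(-152) + (95 + 46)) = 1/(3040 + 141) = 1/3181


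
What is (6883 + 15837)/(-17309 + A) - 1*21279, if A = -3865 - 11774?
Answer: -175280803/8237 ≈ -21280.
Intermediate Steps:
A = -15639
(6883 + 15837)/(-17309 + A) - 1*21279 = (6883 + 15837)/(-17309 - 15639) - 1*21279 = 22720/(-32948) - 21279 = 22720*(-1/32948) - 21279 = -5680/8237 - 21279 = -175280803/8237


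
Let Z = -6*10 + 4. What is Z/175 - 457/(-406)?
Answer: 8177/10150 ≈ 0.80562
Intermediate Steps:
Z = -56 (Z = -60 + 4 = -56)
Z/175 - 457/(-406) = -56/175 - 457/(-406) = -56*1/175 - 457*(-1/406) = -8/25 + 457/406 = 8177/10150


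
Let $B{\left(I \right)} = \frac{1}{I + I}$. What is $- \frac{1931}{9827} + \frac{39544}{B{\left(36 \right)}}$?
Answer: $\frac{27979118005}{9827} \approx 2.8472 \cdot 10^{6}$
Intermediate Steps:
$B{\left(I \right)} = \frac{1}{2 I}$
$- \frac{1931}{9827} + \frac{39544}{B{\left(36 \right)}} = - \frac{1931}{9827} + \frac{39544}{\frac{1}{2} \cdot \frac{1}{36}} = \left(-1931\right) \frac{1}{9827} + \frac{39544}{\frac{1}{2} \cdot \frac{1}{36}} = - \frac{1931}{9827} + 39544 \frac{1}{\frac{1}{72}} = - \frac{1931}{9827} + 39544 \cdot 72 = - \frac{1931}{9827} + 2847168 = \frac{27979118005}{9827}$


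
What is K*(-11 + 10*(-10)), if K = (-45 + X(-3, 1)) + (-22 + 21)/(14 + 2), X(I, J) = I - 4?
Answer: 92463/16 ≈ 5778.9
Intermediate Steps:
X(I, J) = -4 + I
K = -833/16 (K = (-45 + (-4 - 3)) + (-22 + 21)/(14 + 2) = (-45 - 7) - 1/16 = -52 - 1*1/16 = -52 - 1/16 = -833/16 ≈ -52.063)
K*(-11 + 10*(-10)) = -833*(-11 + 10*(-10))/16 = -833*(-11 - 100)/16 = -833/16*(-111) = 92463/16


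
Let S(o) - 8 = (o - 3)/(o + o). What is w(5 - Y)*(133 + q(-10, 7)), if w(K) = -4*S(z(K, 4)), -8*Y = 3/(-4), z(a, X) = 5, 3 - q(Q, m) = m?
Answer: -21156/5 ≈ -4231.2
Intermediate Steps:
q(Q, m) = 3 - m
Y = 3/32 (Y = -3/(8*(-4)) = -3*(-1)/(8*4) = -1/8*(-3/4) = 3/32 ≈ 0.093750)
S(o) = 8 + (-3 + o)/(2*o) (S(o) = 8 + (o - 3)/(o + o) = 8 + (-3 + o)/((2*o)) = 8 + (-3 + o)*(1/(2*o)) = 8 + (-3 + o)/(2*o))
w(K) = -164/5 (w(K) = -2*(-3 + 17*5)/5 = -2*(-3 + 85)/5 = -2*82/5 = -4*41/5 = -164/5)
w(5 - Y)*(133 + q(-10, 7)) = -164*(133 + (3 - 1*7))/5 = -164*(133 + (3 - 7))/5 = -164*(133 - 4)/5 = -164/5*129 = -21156/5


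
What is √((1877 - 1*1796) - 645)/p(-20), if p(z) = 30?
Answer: I*√141/15 ≈ 0.79162*I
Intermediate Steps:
√((1877 - 1*1796) - 645)/p(-20) = √((1877 - 1*1796) - 645)/30 = √((1877 - 1796) - 645)*(1/30) = √(81 - 645)*(1/30) = √(-564)*(1/30) = (2*I*√141)*(1/30) = I*√141/15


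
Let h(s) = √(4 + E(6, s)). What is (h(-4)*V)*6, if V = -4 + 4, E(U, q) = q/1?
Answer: 0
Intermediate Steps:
E(U, q) = q (E(U, q) = q*1 = q)
h(s) = √(4 + s)
V = 0
(h(-4)*V)*6 = (√(4 - 4)*0)*6 = (√0*0)*6 = (0*0)*6 = 0*6 = 0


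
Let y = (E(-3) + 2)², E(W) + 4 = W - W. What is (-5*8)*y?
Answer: -160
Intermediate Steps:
E(W) = -4 (E(W) = -4 + (W - W) = -4 + 0 = -4)
y = 4 (y = (-4 + 2)² = (-2)² = 4)
(-5*8)*y = -5*8*4 = -40*4 = -160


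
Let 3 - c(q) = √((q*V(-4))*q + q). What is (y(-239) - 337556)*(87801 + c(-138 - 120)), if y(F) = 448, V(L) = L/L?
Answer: -29599430832 + 337108*√66306 ≈ -2.9513e+10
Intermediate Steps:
V(L) = 1
c(q) = 3 - √(q + q²) (c(q) = 3 - √((q*1)*q + q) = 3 - √(q*q + q) = 3 - √(q² + q) = 3 - √(q + q²))
(y(-239) - 337556)*(87801 + c(-138 - 120)) = (448 - 337556)*(87801 + (3 - √((-138 - 120)*(1 + (-138 - 120))))) = -337108*(87801 + (3 - √(-258*(1 - 258)))) = -337108*(87801 + (3 - √(-258*(-257)))) = -337108*(87801 + (3 - √66306)) = -337108*(87804 - √66306) = -29599430832 + 337108*√66306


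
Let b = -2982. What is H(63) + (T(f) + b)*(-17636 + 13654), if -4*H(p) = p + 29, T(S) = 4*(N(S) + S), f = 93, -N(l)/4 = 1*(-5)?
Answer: 10074437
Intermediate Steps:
N(l) = 20 (N(l) = -4*(-5) = 20)
T(S) = 80 + 4*S (T(S) = 4*(20 + S) = 80 + 4*S)
H(p) = -29/4 - p/4 (H(p) = -(p + 29)/4 = -(29 + p)/4 = -29/4 - p/4)
H(63) + (T(f) + b)*(-17636 + 13654) = (-29/4 - 1/4*63) + ((80 + 4*93) - 2982)*(-17636 + 13654) = (-29/4 - 63/4) + ((80 + 372) - 2982)*(-3982) = -23 + (452 - 2982)*(-3982) = -23 - 2530*(-3982) = -23 + 10074460 = 10074437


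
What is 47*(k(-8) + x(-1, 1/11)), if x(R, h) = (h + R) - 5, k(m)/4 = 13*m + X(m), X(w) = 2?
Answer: -213991/11 ≈ -19454.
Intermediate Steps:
k(m) = 8 + 52*m (k(m) = 4*(13*m + 2) = 4*(2 + 13*m) = 8 + 52*m)
x(R, h) = -5 + R + h (x(R, h) = (R + h) - 5 = -5 + R + h)
47*(k(-8) + x(-1, 1/11)) = 47*((8 + 52*(-8)) + (-5 - 1 + 1/11)) = 47*((8 - 416) + (-5 - 1 + 1/11)) = 47*(-408 - 65/11) = 47*(-4553/11) = -213991/11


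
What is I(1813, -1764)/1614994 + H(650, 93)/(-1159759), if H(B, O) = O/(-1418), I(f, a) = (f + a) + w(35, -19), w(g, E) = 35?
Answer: 776918025/14920895651126 ≈ 5.2069e-5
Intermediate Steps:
I(f, a) = 35 + a + f (I(f, a) = (f + a) + 35 = (a + f) + 35 = 35 + a + f)
H(B, O) = -O/1418 (H(B, O) = O*(-1/1418) = -O/1418)
I(1813, -1764)/1614994 + H(650, 93)/(-1159759) = (35 - 1764 + 1813)/1614994 - 1/1418*93/(-1159759) = 84*(1/1614994) - 93/1418*(-1/1159759) = 42/807497 + 93/1644538262 = 776918025/14920895651126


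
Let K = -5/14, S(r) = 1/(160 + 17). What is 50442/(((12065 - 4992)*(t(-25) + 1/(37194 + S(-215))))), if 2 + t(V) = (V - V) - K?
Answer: -664153571676/152993354041 ≈ -4.3411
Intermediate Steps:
S(r) = 1/177
K = -5/14 (K = -5*1/14 = -5/14 ≈ -0.35714)
t(V) = -23/14 (t(V) = -2 + ((V - V) - 1*(-5/14)) = -2 + (0 + 5/14) = -2 + 5/14 = -23/14)
50442/(((12065 - 4992)*(t(-25) + 1/(37194 + S(-215))))) = 50442/(((12065 - 4992)*(-23/14 + 1/(37194 + 1/177)))) = 50442/((7073*(-23/14 + 1/(6583339/177)))) = 50442/((7073*(-23/14 + 177/6583339))) = 50442/((7073*(-21630617/13166678))) = 50442/(-152993354041/13166678) = 50442*(-13166678/152993354041) = -664153571676/152993354041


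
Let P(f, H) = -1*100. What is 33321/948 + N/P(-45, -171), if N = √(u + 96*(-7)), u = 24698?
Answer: 11107/316 - √24026/100 ≈ 33.599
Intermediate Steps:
P(f, H) = -100
N = √24026 (N = √(24698 + 96*(-7)) = √(24698 - 672) = √24026 ≈ 155.00)
33321/948 + N/P(-45, -171) = 33321/948 + √24026/(-100) = 33321*(1/948) + √24026*(-1/100) = 11107/316 - √24026/100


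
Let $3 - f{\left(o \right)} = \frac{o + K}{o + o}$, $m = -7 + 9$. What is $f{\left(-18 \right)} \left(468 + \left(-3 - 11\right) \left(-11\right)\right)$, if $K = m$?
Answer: $\frac{14306}{9} \approx 1589.6$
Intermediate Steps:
$m = 2$
$K = 2$
$f{\left(o \right)} = 3 - \frac{2 + o}{2 o}$ ($f{\left(o \right)} = 3 - \frac{o + 2}{o + o} = 3 - \frac{2 + o}{2 o}$)
$f{\left(-18 \right)} \left(468 + \left(-3 - 11\right) \left(-11\right)\right) = \left(\frac{5}{2} - \frac{1}{-18}\right) \left(468 + \left(-3 - 11\right) \left(-11\right)\right) = \left(\frac{5}{2} - - \frac{1}{18}\right) \left(468 - -154\right) = \left(\frac{5}{2} + \frac{1}{18}\right) \left(468 + 154\right) = \frac{23}{9} \cdot 622 = \frac{14306}{9}$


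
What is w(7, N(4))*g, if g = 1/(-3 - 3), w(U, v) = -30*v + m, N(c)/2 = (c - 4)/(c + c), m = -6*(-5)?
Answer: -5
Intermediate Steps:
m = 30
N(c) = (-4 + c)/c (N(c) = 2*((c - 4)/(c + c)) = 2*((-4 + c)/((2*c))) = 2*((-4 + c)*(1/(2*c))) = 2*((-4 + c)/(2*c)) = (-4 + c)/c)
w(U, v) = 30 - 30*v (w(U, v) = -30*v + 30 = 30 - 30*v)
g = -⅙ (g = 1/(-6) = -⅙ ≈ -0.16667)
w(7, N(4))*g = (30 - 30*(-4 + 4)/4)*(-⅙) = (30 - 15*0/2)*(-⅙) = (30 - 30*0)*(-⅙) = (30 + 0)*(-⅙) = 30*(-⅙) = -5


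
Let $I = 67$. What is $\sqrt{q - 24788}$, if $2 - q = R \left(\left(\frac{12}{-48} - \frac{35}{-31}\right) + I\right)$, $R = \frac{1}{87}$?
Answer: $\frac{i \sqrt{721177220145}}{5394} \approx 157.44 i$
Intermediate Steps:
$R = \frac{1}{87} \approx 0.011494$
$q = \frac{13159}{10788}$ ($q = 2 - \frac{\left(\frac{12}{-48} - \frac{35}{-31}\right) + 67}{87} = 2 - \frac{\left(12 \left(- \frac{1}{48}\right) - - \frac{35}{31}\right) + 67}{87} = 2 - \frac{\left(- \frac{1}{4} + \frac{35}{31}\right) + 67}{87} = 2 - \frac{\frac{109}{124} + 67}{87} = 2 - \frac{1}{87} \cdot \frac{8417}{124} = 2 - \frac{8417}{10788} = \frac{13159}{10788} \approx 1.2198$)
$\sqrt{q - 24788} = \sqrt{\frac{13159}{10788} - 24788} = \sqrt{- \frac{267399785}{10788}} = \frac{i \sqrt{721177220145}}{5394}$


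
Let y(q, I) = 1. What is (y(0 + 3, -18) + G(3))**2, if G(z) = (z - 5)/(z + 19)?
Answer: 100/121 ≈ 0.82645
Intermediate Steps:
G(z) = (-5 + z)/(19 + z)
(y(0 + 3, -18) + G(3))**2 = (1 + (-5 + 3)/(19 + 3))**2 = (1 - 2/22)**2 = (1 + (1/22)*(-2))**2 = (1 - 1/11)**2 = (10/11)**2 = 100/121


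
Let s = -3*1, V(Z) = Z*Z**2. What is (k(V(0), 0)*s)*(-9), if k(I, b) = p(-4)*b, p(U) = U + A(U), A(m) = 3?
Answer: 0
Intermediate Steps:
V(Z) = Z**3
p(U) = 3 + U (p(U) = U + 3 = 3 + U)
s = -3
k(I, b) = -b (k(I, b) = (3 - 4)*b = -b)
(k(V(0), 0)*s)*(-9) = (-1*0*(-3))*(-9) = (0*(-3))*(-9) = 0*(-9) = 0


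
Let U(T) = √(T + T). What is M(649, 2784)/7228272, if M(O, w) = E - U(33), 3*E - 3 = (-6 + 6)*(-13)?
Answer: 1/7228272 - √66/7228272 ≈ -9.8558e-7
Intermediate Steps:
E = 1 (E = 1 + ((-6 + 6)*(-13))/3 = 1 + (0*(-13))/3 = 1 + (⅓)*0 = 1 + 0 = 1)
U(T) = √2*√T (U(T) = √(2*T) = √2*√T)
M(O, w) = 1 - √66 (M(O, w) = 1 - √2*√33 = 1 - √66)
M(649, 2784)/7228272 = (1 - √66)/7228272 = (1 - √66)*(1/7228272) = 1/7228272 - √66/7228272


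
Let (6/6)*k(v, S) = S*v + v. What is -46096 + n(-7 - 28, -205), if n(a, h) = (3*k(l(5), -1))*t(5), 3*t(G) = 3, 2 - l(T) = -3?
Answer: -46096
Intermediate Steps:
l(T) = 5 (l(T) = 2 - 1*(-3) = 2 + 3 = 5)
t(G) = 1 (t(G) = (1/3)*3 = 1)
k(v, S) = v + S*v (k(v, S) = S*v + v = v + S*v)
n(a, h) = 0 (n(a, h) = (3*(5*(1 - 1)))*1 = (3*(5*0))*1 = (3*0)*1 = 0*1 = 0)
-46096 + n(-7 - 28, -205) = -46096 + 0 = -46096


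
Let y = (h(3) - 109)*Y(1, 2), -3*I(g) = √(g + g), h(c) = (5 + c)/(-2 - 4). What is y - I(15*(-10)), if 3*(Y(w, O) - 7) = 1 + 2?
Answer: -2648/3 + 10*I*√3/3 ≈ -882.67 + 5.7735*I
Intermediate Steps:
Y(w, O) = 8 (Y(w, O) = 7 + (1 + 2)/3 = 7 + (⅓)*3 = 7 + 1 = 8)
h(c) = -⅚ - c/6 (h(c) = (5 + c)/(-6) = (5 + c)*(-⅙) = -⅚ - c/6)
I(g) = -√2*√g/3 (I(g) = -√(g + g)/3 = -√2*√g/3)
y = -2648/3 (y = ((-⅚ - ⅙*3) - 109)*8 = ((-⅚ - ½) - 109)*8 = (-4/3 - 109)*8 = -331/3*8 = -2648/3 ≈ -882.67)
y - I(15*(-10)) = -2648/3 - (-1)*√2*√(15*(-10))/3 = -2648/3 - (-1)*√2*√(-150)/3 = -2648/3 - (-1)*√2*5*I*√6/3 = -2648/3 - (-10)*I*√3/3 = -2648/3 + 10*I*√3/3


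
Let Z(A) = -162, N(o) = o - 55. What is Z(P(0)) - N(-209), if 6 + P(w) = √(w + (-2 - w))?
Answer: 102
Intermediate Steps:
P(w) = -6 + I*√2 (P(w) = -6 + √(w + (-2 - w)) = -6 + √(-2) = -6 + I*√2)
N(o) = -55 + o
Z(P(0)) - N(-209) = -162 - (-55 - 209) = -162 - 1*(-264) = -162 + 264 = 102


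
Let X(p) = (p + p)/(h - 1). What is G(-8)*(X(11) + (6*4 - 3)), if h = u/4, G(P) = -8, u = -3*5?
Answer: -2488/19 ≈ -130.95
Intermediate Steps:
u = -15
h = -15/4 ≈ -3.7500
X(p) = -8*p/19 (X(p) = (p + p)/(-15/4 - 1) = (2*p)/(-19/4) = (2*p)*(-4/19) = -8*p/19)
G(-8)*(X(11) + (6*4 - 3)) = -8*(-8/19*11 + (6*4 - 3)) = -8*(-88/19 + (24 - 3)) = -8*(-88/19 + 21) = -8*311/19 = -2488/19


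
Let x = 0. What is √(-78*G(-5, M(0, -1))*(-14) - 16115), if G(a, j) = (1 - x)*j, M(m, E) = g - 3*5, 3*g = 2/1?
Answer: I*√31767 ≈ 178.23*I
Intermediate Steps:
g = ⅔ (g = (2/1)/3 = (2*1)/3 = (⅓)*2 = ⅔ ≈ 0.66667)
M(m, E) = -43/3 (M(m, E) = ⅔ - 3*5 = ⅔ - 15 = -43/3)
G(a, j) = j (G(a, j) = (1 - 1*0)*j = (1 + 0)*j = 1*j = j)
√(-78*G(-5, M(0, -1))*(-14) - 16115) = √(-78*(-43/3)*(-14) - 16115) = √(1118*(-14) - 16115) = √(-15652 - 16115) = √(-31767) = I*√31767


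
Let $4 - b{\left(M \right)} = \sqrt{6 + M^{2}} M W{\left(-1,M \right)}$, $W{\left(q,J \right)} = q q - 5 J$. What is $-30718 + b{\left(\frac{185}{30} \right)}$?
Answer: $-30714 + \frac{6623 \sqrt{1585}}{216} \approx -29493.0$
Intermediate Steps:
$W{\left(q,J \right)} = q^{2} - 5 J$
$b{\left(M \right)} = 4 - M \sqrt{6 + M^{2}} \left(1 - 5 M\right)$ ($b{\left(M \right)} = 4 - \sqrt{6 + M^{2}} M \left(\left(-1\right)^{2} - 5 M\right) = 4 - M \sqrt{6 + M^{2}} \left(1 - 5 M\right)$)
$-30718 + b{\left(\frac{185}{30} \right)} = -30718 + \left(4 + \frac{185}{30} \sqrt{6 + \left(\frac{185}{30}\right)^{2}} \left(-1 + 5 \cdot \frac{185}{30}\right)\right) = -30718 + \left(4 + 185 \cdot \frac{1}{30} \sqrt{6 + \left(185 \cdot \frac{1}{30}\right)^{2}} \left(-1 + 5 \cdot 185 \cdot \frac{1}{30}\right)\right) = -30718 + \left(4 + \frac{37 \sqrt{6 + \left(\frac{37}{6}\right)^{2}} \left(-1 + 5 \cdot \frac{37}{6}\right)}{6}\right) = -30718 + \left(4 + \frac{37 \sqrt{6 + \frac{1369}{36}} \left(-1 + \frac{185}{6}\right)}{6}\right) = -30718 + \left(4 + \frac{37}{6} \sqrt{\frac{1585}{36}} \cdot \frac{179}{6}\right) = -30718 + \left(4 + \frac{37}{6} \frac{\sqrt{1585}}{6} \cdot \frac{179}{6}\right) = -30718 + \left(4 + \frac{6623 \sqrt{1585}}{216}\right) = -30714 + \frac{6623 \sqrt{1585}}{216}$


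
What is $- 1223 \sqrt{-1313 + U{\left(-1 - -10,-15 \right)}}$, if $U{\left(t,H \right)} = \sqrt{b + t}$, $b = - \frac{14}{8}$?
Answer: $- \frac{1223 i \sqrt{5252 - 2 \sqrt{29}}}{2} \approx - 44270.0 i$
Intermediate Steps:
$b = - \frac{7}{4}$ ($b = \left(-14\right) \frac{1}{8} = - \frac{7}{4} \approx -1.75$)
$U{\left(t,H \right)} = \sqrt{- \frac{7}{4} + t}$
$- 1223 \sqrt{-1313 + U{\left(-1 - -10,-15 \right)}} = - 1223 \sqrt{-1313 + \frac{\sqrt{-7 + 4 \left(-1 - -10\right)}}{2}} = - 1223 \sqrt{-1313 + \frac{\sqrt{-7 + 4 \left(-1 + 10\right)}}{2}} = - 1223 \sqrt{-1313 + \frac{\sqrt{-7 + 4 \cdot 9}}{2}} = - 1223 \sqrt{-1313 + \frac{\sqrt{-7 + 36}}{2}} = - 1223 \sqrt{-1313 + \frac{\sqrt{29}}{2}}$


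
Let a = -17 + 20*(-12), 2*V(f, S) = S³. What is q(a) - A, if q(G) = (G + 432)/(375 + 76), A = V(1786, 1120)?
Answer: -316811263825/451 ≈ -7.0246e+8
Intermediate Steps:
V(f, S) = S³/2
A = 702464000 (A = (½)*1120³ = (½)*1404928000 = 702464000)
a = -257 (a = -17 - 240 = -257)
q(G) = 432/451 + G/451 (q(G) = (432 + G)/451 = (432 + G)*(1/451) = 432/451 + G/451)
q(a) - A = (432/451 + (1/451)*(-257)) - 1*702464000 = (432/451 - 257/451) - 702464000 = 175/451 - 702464000 = -316811263825/451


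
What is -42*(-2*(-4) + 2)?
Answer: -420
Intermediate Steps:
-42*(-2*(-4) + 2) = -42*(8 + 2) = -42*10 = -14*30 = -420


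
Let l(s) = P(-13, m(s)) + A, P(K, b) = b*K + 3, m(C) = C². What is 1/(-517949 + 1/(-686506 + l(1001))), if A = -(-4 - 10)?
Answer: -13712502/7102376698399 ≈ -1.9307e-6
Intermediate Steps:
P(K, b) = 3 + K*b (P(K, b) = K*b + 3 = 3 + K*b)
A = 14 (A = -1*(-14) = 14)
l(s) = 17 - 13*s² (l(s) = (3 - 13*s²) + 14 = 17 - 13*s²)
1/(-517949 + 1/(-686506 + l(1001))) = 1/(-517949 + 1/(-686506 + (17 - 13*1001²))) = 1/(-517949 + 1/(-686506 + (17 - 13*1002001))) = 1/(-517949 + 1/(-686506 + (17 - 13026013))) = 1/(-517949 + 1/(-686506 - 13025996)) = 1/(-517949 + 1/(-13712502)) = 1/(-517949 - 1/13712502) = 1/(-7102376698399/13712502) = -13712502/7102376698399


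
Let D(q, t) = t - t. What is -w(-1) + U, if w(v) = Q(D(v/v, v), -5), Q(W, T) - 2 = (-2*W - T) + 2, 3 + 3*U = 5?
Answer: -25/3 ≈ -8.3333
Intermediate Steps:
D(q, t) = 0
U = 2/3 (U = -1 + (1/3)*5 = -1 + 5/3 = 2/3 ≈ 0.66667)
Q(W, T) = 4 - T - 2*W (Q(W, T) = 2 + ((-2*W - T) + 2) = 2 + ((-T - 2*W) + 2) = 2 + (2 - T - 2*W) = 4 - T - 2*W)
w(v) = 9 (w(v) = 4 - 1*(-5) - 2*0 = 4 + 5 + 0 = 9)
-w(-1) + U = -1*9 + 2/3 = -9 + 2/3 = -25/3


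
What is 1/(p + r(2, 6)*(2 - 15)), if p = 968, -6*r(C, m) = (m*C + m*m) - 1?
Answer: 6/6419 ≈ 0.00093472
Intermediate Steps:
r(C, m) = ⅙ - m²/6 - C*m/6 (r(C, m) = -((m*C + m*m) - 1)/6 = -((C*m + m²) - 1)/6 = -((m² + C*m) - 1)/6 = -(-1 + m² + C*m)/6 = ⅙ - m²/6 - C*m/6)
1/(p + r(2, 6)*(2 - 15)) = 1/(968 + (⅙ - ⅙*6² - ⅙*2*6)*(2 - 15)) = 1/(968 + (⅙ - ⅙*36 - 2)*(-13)) = 1/(968 + (⅙ - 6 - 2)*(-13)) = 1/(968 - 47/6*(-13)) = 1/(968 + 611/6) = 1/(6419/6) = 6/6419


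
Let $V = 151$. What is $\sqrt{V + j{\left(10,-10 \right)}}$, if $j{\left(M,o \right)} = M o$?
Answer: $\sqrt{51} \approx 7.1414$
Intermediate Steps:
$\sqrt{V + j{\left(10,-10 \right)}} = \sqrt{151 + 10 \left(-10\right)} = \sqrt{151 - 100} = \sqrt{51}$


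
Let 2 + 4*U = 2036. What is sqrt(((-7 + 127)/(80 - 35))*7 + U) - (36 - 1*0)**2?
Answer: -1296 + sqrt(18978)/6 ≈ -1273.0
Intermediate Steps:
U = 1017/2 (U = -1/2 + (1/4)*2036 = -1/2 + 509 = 1017/2 ≈ 508.50)
sqrt(((-7 + 127)/(80 - 35))*7 + U) - (36 - 1*0)**2 = sqrt(((-7 + 127)/(80 - 35))*7 + 1017/2) - (36 - 1*0)**2 = sqrt((120/45)*7 + 1017/2) - (36 + 0)**2 = sqrt((120*(1/45))*7 + 1017/2) - 1*36**2 = sqrt((8/3)*7 + 1017/2) - 1*1296 = sqrt(56/3 + 1017/2) - 1296 = sqrt(3163/6) - 1296 = sqrt(18978)/6 - 1296 = -1296 + sqrt(18978)/6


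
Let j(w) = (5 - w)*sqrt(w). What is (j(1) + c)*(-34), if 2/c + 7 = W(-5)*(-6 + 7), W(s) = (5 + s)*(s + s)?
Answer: -884/7 ≈ -126.29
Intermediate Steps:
W(s) = 2*s*(5 + s) (W(s) = (5 + s)*(2*s) = 2*s*(5 + s))
c = -2/7 (c = 2/(-7 + (2*(-5)*(5 - 5))*(-6 + 7)) = 2/(-7 + (2*(-5)*0)*1) = 2/(-7 + 0*1) = 2/(-7 + 0) = 2/(-7) = 2*(-1/7) = -2/7 ≈ -0.28571)
j(w) = sqrt(w)*(5 - w)
(j(1) + c)*(-34) = (sqrt(1)*(5 - 1*1) - 2/7)*(-34) = (1*(5 - 1) - 2/7)*(-34) = (1*4 - 2/7)*(-34) = (4 - 2/7)*(-34) = (26/7)*(-34) = -884/7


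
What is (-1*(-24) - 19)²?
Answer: 25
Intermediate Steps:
(-1*(-24) - 19)² = (24 - 19)² = 5² = 25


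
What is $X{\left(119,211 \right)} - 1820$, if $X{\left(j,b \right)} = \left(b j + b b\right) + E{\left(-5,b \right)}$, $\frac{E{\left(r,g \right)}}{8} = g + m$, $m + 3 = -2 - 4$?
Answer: $69426$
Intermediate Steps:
$m = -9$ ($m = -3 - 6 = -9$)
$E{\left(r,g \right)} = -72 + 8 g$ ($E{\left(r,g \right)} = 8 \left(g - 9\right) = 8 \left(-9 + g\right) = -72 + 8 g$)
$X{\left(j,b \right)} = -72 + b^{2} + 8 b + b j$ ($X{\left(j,b \right)} = \left(b j + b b\right) + \left(-72 + 8 b\right) = \left(b j + b^{2}\right) + \left(-72 + 8 b\right) = \left(b^{2} + b j\right) + \left(-72 + 8 b\right) = -72 + b^{2} + 8 b + b j$)
$X{\left(119,211 \right)} - 1820 = \left(-72 + 211^{2} + 8 \cdot 211 + 211 \cdot 119\right) - 1820 = \left(-72 + 44521 + 1688 + 25109\right) - 1820 = 71246 - 1820 = 69426$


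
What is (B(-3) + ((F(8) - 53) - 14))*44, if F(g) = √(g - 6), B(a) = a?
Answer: -3080 + 44*√2 ≈ -3017.8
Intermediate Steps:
F(g) = √(-6 + g)
(B(-3) + ((F(8) - 53) - 14))*44 = (-3 + ((√(-6 + 8) - 53) - 14))*44 = (-3 + ((√2 - 53) - 14))*44 = (-3 + ((-53 + √2) - 14))*44 = (-3 + (-67 + √2))*44 = (-70 + √2)*44 = -3080 + 44*√2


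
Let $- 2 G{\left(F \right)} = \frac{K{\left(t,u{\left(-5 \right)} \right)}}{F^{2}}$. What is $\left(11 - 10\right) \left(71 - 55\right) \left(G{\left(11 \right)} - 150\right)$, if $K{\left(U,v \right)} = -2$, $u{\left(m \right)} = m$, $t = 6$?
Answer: $- \frac{290384}{121} \approx -2399.9$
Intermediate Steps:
$G{\left(F \right)} = \frac{1}{F^{2}}$ ($G{\left(F \right)} = - \frac{\left(-2\right) \frac{1}{F^{2}}}{2} = \frac{1}{F^{2}}$)
$\left(11 - 10\right) \left(71 - 55\right) \left(G{\left(11 \right)} - 150\right) = \left(11 - 10\right) \left(71 - 55\right) \left(\frac{1}{121} - 150\right) = 1 \cdot 16 \left(\frac{1}{121} - 150\right) = 16 \left(- \frac{18149}{121}\right) = - \frac{290384}{121}$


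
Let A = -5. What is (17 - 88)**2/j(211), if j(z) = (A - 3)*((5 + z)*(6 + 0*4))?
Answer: -5041/10368 ≈ -0.48621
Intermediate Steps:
j(z) = -240 - 48*z (j(z) = (-5 - 3)*((5 + z)*(6 + 0*4)) = -8*(5 + z)*(6 + 0) = -8*(5 + z)*6 = -8*(30 + 6*z) = -240 - 48*z)
(17 - 88)**2/j(211) = (17 - 88)**2/(-240 - 48*211) = (-71)**2/(-240 - 10128) = 5041/(-10368) = 5041*(-1/10368) = -5041/10368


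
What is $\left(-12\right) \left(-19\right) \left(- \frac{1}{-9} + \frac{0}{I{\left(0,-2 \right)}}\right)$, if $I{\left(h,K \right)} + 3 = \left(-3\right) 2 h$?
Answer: $\frac{76}{3} \approx 25.333$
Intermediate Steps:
$I{\left(h,K \right)} = -3 - 6 h$ ($I{\left(h,K \right)} = -3 + \left(-3\right) 2 h = -3 - 6 h$)
$\left(-12\right) \left(-19\right) \left(- \frac{1}{-9} + \frac{0}{I{\left(0,-2 \right)}}\right) = \left(-12\right) \left(-19\right) \left(- \frac{1}{-9} + \frac{0}{-3 - 0}\right) = 228 \left(\left(-1\right) \left(- \frac{1}{9}\right) + \frac{0}{-3 + 0}\right) = 228 \left(\frac{1}{9} + \frac{0}{-3}\right) = 228 \left(\frac{1}{9} + 0 \left(- \frac{1}{3}\right)\right) = 228 \left(\frac{1}{9} + 0\right) = 228 \cdot \frac{1}{9} = \frac{76}{3}$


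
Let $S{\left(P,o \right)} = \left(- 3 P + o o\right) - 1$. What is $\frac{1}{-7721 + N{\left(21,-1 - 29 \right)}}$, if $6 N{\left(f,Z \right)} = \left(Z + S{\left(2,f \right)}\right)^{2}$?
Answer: $\frac{3}{58445} \approx 5.133 \cdot 10^{-5}$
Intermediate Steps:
$S{\left(P,o \right)} = -1 + o^{2} - 3 P$ ($S{\left(P,o \right)} = \left(- 3 P + o^{2}\right) - 1 = \left(o^{2} - 3 P\right) - 1 = -1 + o^{2} - 3 P$)
$N{\left(f,Z \right)} = \frac{\left(-7 + Z + f^{2}\right)^{2}}{6}$ ($N{\left(f,Z \right)} = \frac{\left(Z - \left(7 - f^{2}\right)\right)^{2}}{6} = \frac{\left(Z + \left(-7 + f^{2}\right)\right)^{2}}{6} = \frac{\left(-7 + Z + f^{2}\right)^{2}}{6}$)
$\frac{1}{-7721 + N{\left(21,-1 - 29 \right)}} = \frac{1}{-7721 + \frac{\left(-7 - 30 + 21^{2}\right)^{2}}{6}} = \frac{1}{-7721 + \frac{\left(-7 - 30 + 441\right)^{2}}{6}} = \frac{1}{-7721 + \frac{404^{2}}{6}} = \frac{1}{-7721 + \frac{1}{6} \cdot 163216} = \frac{1}{-7721 + \frac{81608}{3}} = \frac{1}{\frac{58445}{3}} = \frac{3}{58445}$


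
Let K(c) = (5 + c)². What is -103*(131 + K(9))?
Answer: -33681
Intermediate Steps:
-103*(131 + K(9)) = -103*(131 + (5 + 9)²) = -103*(131 + 14²) = -103*(131 + 196) = -103*327 = -33681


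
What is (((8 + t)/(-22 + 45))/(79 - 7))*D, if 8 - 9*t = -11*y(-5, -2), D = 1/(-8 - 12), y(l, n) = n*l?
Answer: -19/29808 ≈ -0.00063741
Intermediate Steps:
y(l, n) = l*n
D = -1/20 (D = 1/(-20) = -1/20 ≈ -0.050000)
t = 118/9 (t = 8/9 - (-11)*(-5*(-2))/9 = 8/9 - (-11)*10/9 = 8/9 - ⅑*(-110) = 8/9 + 110/9 = 118/9 ≈ 13.111)
(((8 + t)/(-22 + 45))/(79 - 7))*D = (((8 + 118/9)/(-22 + 45))/(79 - 7))*(-1/20) = (((190/9)/23)/72)*(-1/20) = (((190/9)*(1/23))*(1/72))*(-1/20) = ((190/207)*(1/72))*(-1/20) = (95/7452)*(-1/20) = -19/29808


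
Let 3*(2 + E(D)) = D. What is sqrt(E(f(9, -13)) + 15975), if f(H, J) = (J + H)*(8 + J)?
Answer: sqrt(143817)/3 ≈ 126.41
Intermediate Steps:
f(H, J) = (8 + J)*(H + J) (f(H, J) = (H + J)*(8 + J) = (8 + J)*(H + J))
E(D) = -2 + D/3
sqrt(E(f(9, -13)) + 15975) = sqrt((-2 + ((-13)**2 + 8*9 + 8*(-13) + 9*(-13))/3) + 15975) = sqrt((-2 + (169 + 72 - 104 - 117)/3) + 15975) = sqrt((-2 + (1/3)*20) + 15975) = sqrt((-2 + 20/3) + 15975) = sqrt(14/3 + 15975) = sqrt(47939/3) = sqrt(143817)/3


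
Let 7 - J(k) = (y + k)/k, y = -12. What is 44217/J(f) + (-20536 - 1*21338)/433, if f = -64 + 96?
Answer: 2961414/433 ≈ 6839.3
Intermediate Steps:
f = 32
J(k) = 7 - (-12 + k)/k
44217/J(f) + (-20536 - 1*21338)/433 = 44217/(6 + 12/32) + (-20536 - 1*21338)/433 = 44217/(6 + 12*(1/32)) + (-20536 - 21338)*(1/433) = 44217/(6 + 3/8) - 41874*1/433 = 44217/(51/8) - 41874/433 = 44217*(8/51) - 41874/433 = 6936 - 41874/433 = 2961414/433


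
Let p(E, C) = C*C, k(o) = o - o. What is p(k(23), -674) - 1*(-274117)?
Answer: 728393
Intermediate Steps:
k(o) = 0
p(E, C) = C²
p(k(23), -674) - 1*(-274117) = (-674)² - 1*(-274117) = 454276 + 274117 = 728393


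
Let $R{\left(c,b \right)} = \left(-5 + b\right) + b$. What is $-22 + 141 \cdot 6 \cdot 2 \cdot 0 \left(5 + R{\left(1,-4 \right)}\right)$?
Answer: $-22$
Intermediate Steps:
$R{\left(c,b \right)} = -5 + 2 b$
$-22 + 141 \cdot 6 \cdot 2 \cdot 0 \left(5 + R{\left(1,-4 \right)}\right) = -22 + 141 \cdot 6 \cdot 2 \cdot 0 \left(5 + \left(-5 + 2 \left(-4\right)\right)\right) = -22 + 141 \cdot 12 \cdot 0 \left(5 - 13\right) = -22 + 141 \cdot 0 \left(5 - 13\right) = -22 + 141 \cdot 0 \left(-8\right) = -22 + 141 \cdot 0 = -22 + 0 = -22$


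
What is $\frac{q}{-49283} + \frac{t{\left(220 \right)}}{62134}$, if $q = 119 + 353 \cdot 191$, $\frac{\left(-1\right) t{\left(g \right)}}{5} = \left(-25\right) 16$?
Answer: $- \frac{2049044314}{1531074961} \approx -1.3383$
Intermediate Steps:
$t{\left(g \right)} = 2000$ ($t{\left(g \right)} = - 5 \left(\left(-25\right) 16\right) = \left(-5\right) \left(-400\right) = 2000$)
$q = 67542$ ($q = 119 + 67423 = 67542$)
$\frac{q}{-49283} + \frac{t{\left(220 \right)}}{62134} = \frac{67542}{-49283} + \frac{2000}{62134} = 67542 \left(- \frac{1}{49283}\right) + 2000 \cdot \frac{1}{62134} = - \frac{67542}{49283} + \frac{1000}{31067} = - \frac{2049044314}{1531074961}$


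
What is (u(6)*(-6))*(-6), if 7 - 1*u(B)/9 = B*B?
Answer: -9396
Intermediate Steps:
u(B) = 63 - 9*B² (u(B) = 63 - 9*B*B = 63 - 9*B²)
(u(6)*(-6))*(-6) = ((63 - 9*6²)*(-6))*(-6) = ((63 - 9*36)*(-6))*(-6) = ((63 - 324)*(-6))*(-6) = -261*(-6)*(-6) = 1566*(-6) = -9396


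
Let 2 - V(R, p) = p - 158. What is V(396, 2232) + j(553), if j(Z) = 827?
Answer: -1245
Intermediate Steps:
V(R, p) = 160 - p (V(R, p) = 2 - (p - 158) = 2 - (-158 + p) = 2 + (158 - p) = 160 - p)
V(396, 2232) + j(553) = (160 - 1*2232) + 827 = (160 - 2232) + 827 = -2072 + 827 = -1245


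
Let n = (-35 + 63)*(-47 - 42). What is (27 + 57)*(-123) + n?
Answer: -12824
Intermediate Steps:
n = -2492 (n = 28*(-89) = -2492)
(27 + 57)*(-123) + n = (27 + 57)*(-123) - 2492 = 84*(-123) - 2492 = -10332 - 2492 = -12824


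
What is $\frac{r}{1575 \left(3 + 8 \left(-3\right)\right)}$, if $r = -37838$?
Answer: $\frac{37838}{33075} \approx 1.144$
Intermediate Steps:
$\frac{r}{1575 \left(3 + 8 \left(-3\right)\right)} = - \frac{37838}{1575 \left(3 + 8 \left(-3\right)\right)} = - \frac{37838}{1575 \left(3 - 24\right)} = - \frac{37838}{1575 \left(-21\right)} = - \frac{37838}{-33075} = \left(-37838\right) \left(- \frac{1}{33075}\right) = \frac{37838}{33075}$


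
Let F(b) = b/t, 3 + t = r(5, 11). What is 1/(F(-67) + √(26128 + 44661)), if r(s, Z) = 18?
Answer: 1005/15923036 + 225*√70789/15923036 ≈ 0.0038227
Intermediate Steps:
t = 15 (t = -3 + 18 = 15)
F(b) = b/15
1/(F(-67) + √(26128 + 44661)) = 1/((1/15)*(-67) + √(26128 + 44661)) = 1/(-67/15 + √70789)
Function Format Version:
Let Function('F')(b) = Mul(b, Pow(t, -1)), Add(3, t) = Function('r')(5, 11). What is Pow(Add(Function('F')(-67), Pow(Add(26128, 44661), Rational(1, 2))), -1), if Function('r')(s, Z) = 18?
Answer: Add(Rational(1005, 15923036), Mul(Rational(225, 15923036), Pow(70789, Rational(1, 2)))) ≈ 0.0038227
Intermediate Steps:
t = 15 (t = Add(-3, 18) = 15)
Function('F')(b) = Mul(Rational(1, 15), b) (Function('F')(b) = Mul(b, Pow(15, -1)) = Mul(b, Rational(1, 15)) = Mul(Rational(1, 15), b))
Pow(Add(Function('F')(-67), Pow(Add(26128, 44661), Rational(1, 2))), -1) = Pow(Add(Mul(Rational(1, 15), -67), Pow(Add(26128, 44661), Rational(1, 2))), -1) = Pow(Add(Rational(-67, 15), Pow(70789, Rational(1, 2))), -1)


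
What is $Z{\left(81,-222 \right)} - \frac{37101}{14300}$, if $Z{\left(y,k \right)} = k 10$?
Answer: $- \frac{31783101}{14300} \approx -2222.6$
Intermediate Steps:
$Z{\left(y,k \right)} = 10 k$
$Z{\left(81,-222 \right)} - \frac{37101}{14300} = 10 \left(-222\right) - \frac{37101}{14300} = -2220 - \frac{37101}{14300} = - \frac{31783101}{14300}$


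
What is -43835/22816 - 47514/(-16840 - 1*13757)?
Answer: -2764947/7506464 ≈ -0.36834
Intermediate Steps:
-43835/22816 - 47514/(-16840 - 1*13757) = -43835*1/22816 - 47514/(-16840 - 13757) = -43835/22816 - 47514/(-30597) = -43835/22816 - 47514*(-1/30597) = -43835/22816 + 15838/10199 = -2764947/7506464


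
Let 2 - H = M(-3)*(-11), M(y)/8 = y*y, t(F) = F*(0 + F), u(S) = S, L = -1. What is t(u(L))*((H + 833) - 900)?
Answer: 727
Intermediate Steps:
t(F) = F² (t(F) = F*F = F²)
M(y) = 8*y² (M(y) = 8*(y*y) = 8*y²)
H = 794 (H = 2 - 8*(-3)²*(-11) = 2 - 8*9*(-11) = 2 - 72*(-11) = 2 - 1*(-792) = 2 + 792 = 794)
t(u(L))*((H + 833) - 900) = (-1)²*((794 + 833) - 900) = 1*(1627 - 900) = 1*727 = 727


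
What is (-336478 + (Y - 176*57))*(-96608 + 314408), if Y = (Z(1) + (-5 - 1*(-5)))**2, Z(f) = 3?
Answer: -75467917800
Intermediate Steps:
Y = 9 (Y = (3 + (-5 - 1*(-5)))**2 = (3 + (-5 + 5))**2 = (3 + 0)**2 = 3**2 = 9)
(-336478 + (Y - 176*57))*(-96608 + 314408) = (-336478 + (9 - 176*57))*(-96608 + 314408) = (-336478 + (9 - 10032))*217800 = (-336478 - 10023)*217800 = -346501*217800 = -75467917800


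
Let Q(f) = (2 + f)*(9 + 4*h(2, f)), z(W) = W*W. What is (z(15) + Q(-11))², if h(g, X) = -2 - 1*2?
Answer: 82944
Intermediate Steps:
h(g, X) = -4 (h(g, X) = -2 - 2 = -4)
z(W) = W²
Q(f) = -14 - 7*f (Q(f) = (2 + f)*(9 + 4*(-4)) = (2 + f)*(9 - 16) = (2 + f)*(-7) = -14 - 7*f)
(z(15) + Q(-11))² = (15² + (-14 - 7*(-11)))² = (225 + (-14 + 77))² = (225 + 63)² = 288² = 82944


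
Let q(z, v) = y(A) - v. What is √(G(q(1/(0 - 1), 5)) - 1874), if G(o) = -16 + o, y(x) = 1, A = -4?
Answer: I*√1894 ≈ 43.52*I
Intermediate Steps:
q(z, v) = 1 - v
√(G(q(1/(0 - 1), 5)) - 1874) = √((-16 + (1 - 1*5)) - 1874) = √((-16 + (1 - 5)) - 1874) = √((-16 - 4) - 1874) = √(-20 - 1874) = √(-1894) = I*√1894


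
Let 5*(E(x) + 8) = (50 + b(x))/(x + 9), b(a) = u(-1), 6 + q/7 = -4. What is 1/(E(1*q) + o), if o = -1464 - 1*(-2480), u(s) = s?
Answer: 305/307391 ≈ 0.00099222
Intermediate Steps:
q = -70 (q = -42 + 7*(-4) = -42 - 28 = -70)
b(a) = -1
o = 1016 (o = -1464 + 2480 = 1016)
E(x) = -8 + 49/(5*(9 + x)) (E(x) = -8 + ((50 - 1)/(x + 9))/5 = -8 + (49/(9 + x))/5 = -8 + 49/(5*(9 + x)))
1/(E(1*q) + o) = 1/((-311 - 40*(-70))/(5*(9 + 1*(-70))) + 1016) = 1/((-311 - 40*(-70))/(5*(9 - 70)) + 1016) = 1/((⅕)*(-311 + 2800)/(-61) + 1016) = 1/((⅕)*(-1/61)*2489 + 1016) = 1/(-2489/305 + 1016) = 1/(307391/305) = 305/307391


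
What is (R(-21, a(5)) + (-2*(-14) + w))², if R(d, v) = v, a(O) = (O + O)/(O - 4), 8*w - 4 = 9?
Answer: 100489/64 ≈ 1570.1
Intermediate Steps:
w = 13/8 (w = ½ + (⅛)*9 = ½ + 9/8 = 13/8 ≈ 1.6250)
a(O) = 2*O/(-4 + O) (a(O) = (2*O)/(-4 + O) = 2*O/(-4 + O))
(R(-21, a(5)) + (-2*(-14) + w))² = (2*5/(-4 + 5) + (-2*(-14) + 13/8))² = (2*5/1 + (28 + 13/8))² = (2*5*1 + 237/8)² = (10 + 237/8)² = (317/8)² = 100489/64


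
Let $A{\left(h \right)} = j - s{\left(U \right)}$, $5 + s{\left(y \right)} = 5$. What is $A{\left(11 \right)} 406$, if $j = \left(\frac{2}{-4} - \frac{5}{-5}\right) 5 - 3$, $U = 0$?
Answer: $-203$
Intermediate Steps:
$s{\left(y \right)} = 0$ ($s{\left(y \right)} = -5 + 5 = 0$)
$j = - \frac{1}{2}$ ($j = \left(2 \left(- \frac{1}{4}\right) - -1\right) 5 - 3 = \left(- \frac{1}{2} + 1\right) 5 - 3 = \frac{1}{2} \cdot 5 - 3 = \frac{5}{2} - 3 = - \frac{1}{2} \approx -0.5$)
$A{\left(h \right)} = - \frac{1}{2}$ ($A{\left(h \right)} = - \frac{1}{2} - 0 = - \frac{1}{2} + 0 = - \frac{1}{2}$)
$A{\left(11 \right)} 406 = \left(- \frac{1}{2}\right) 406 = -203$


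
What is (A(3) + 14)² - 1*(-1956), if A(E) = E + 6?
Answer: 2485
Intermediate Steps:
A(E) = 6 + E
(A(3) + 14)² - 1*(-1956) = ((6 + 3) + 14)² - 1*(-1956) = (9 + 14)² + 1956 = 23² + 1956 = 529 + 1956 = 2485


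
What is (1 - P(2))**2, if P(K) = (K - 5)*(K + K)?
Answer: 169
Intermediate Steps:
P(K) = 2*K*(-5 + K) (P(K) = (-5 + K)*(2*K) = 2*K*(-5 + K))
(1 - P(2))**2 = (1 - 2*2*(-5 + 2))**2 = (1 - 2*2*(-3))**2 = (1 - 1*(-12))**2 = (1 + 12)**2 = 13**2 = 169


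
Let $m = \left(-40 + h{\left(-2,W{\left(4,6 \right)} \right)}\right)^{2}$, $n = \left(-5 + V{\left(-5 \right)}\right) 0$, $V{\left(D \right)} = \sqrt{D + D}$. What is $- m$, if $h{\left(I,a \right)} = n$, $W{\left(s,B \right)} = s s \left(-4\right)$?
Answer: $-1600$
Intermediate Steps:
$V{\left(D \right)} = \sqrt{2} \sqrt{D}$ ($V{\left(D \right)} = \sqrt{2 D} = \sqrt{2} \sqrt{D}$)
$W{\left(s,B \right)} = - 4 s^{2}$ ($W{\left(s,B \right)} = s^{2} \left(-4\right) = - 4 s^{2}$)
$n = 0$ ($n = \left(-5 + \sqrt{2} \sqrt{-5}\right) 0 = \left(-5 + \sqrt{2} i \sqrt{5}\right) 0 = \left(-5 + i \sqrt{10}\right) 0 = 0$)
$h{\left(I,a \right)} = 0$
$m = 1600$ ($m = \left(-40 + 0\right)^{2} = \left(-40\right)^{2} = 1600$)
$- m = \left(-1\right) 1600 = -1600$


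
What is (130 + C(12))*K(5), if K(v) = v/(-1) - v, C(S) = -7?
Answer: -1230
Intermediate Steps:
K(v) = -2*v (K(v) = v*(-1) - v = -v - v = -2*v)
(130 + C(12))*K(5) = (130 - 7)*(-2*5) = 123*(-10) = -1230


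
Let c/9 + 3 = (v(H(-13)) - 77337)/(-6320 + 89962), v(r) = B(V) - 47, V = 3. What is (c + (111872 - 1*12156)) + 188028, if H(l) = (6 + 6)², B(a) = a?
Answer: 24064528885/83642 ≈ 2.8771e+5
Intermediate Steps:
H(l) = 144 (H(l) = 12² = 144)
v(r) = -44 (v(r) = 3 - 47 = -44)
c = -2954763/83642 (c = -27 + 9*((-44 - 77337)/(-6320 + 89962)) = -27 + 9*(-77381/83642) = -27 - 696429/83642 = -2954763/83642 ≈ -35.326)
(c + (111872 - 1*12156)) + 188028 = (-2954763/83642 + (111872 - 1*12156)) + 188028 = (-2954763/83642 + (111872 - 12156)) + 188028 = (-2954763/83642 + 99716) + 188028 = 8337490909/83642 + 188028 = 24064528885/83642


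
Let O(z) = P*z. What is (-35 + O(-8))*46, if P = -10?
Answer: 2070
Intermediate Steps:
O(z) = -10*z
(-35 + O(-8))*46 = (-35 - 10*(-8))*46 = (-35 + 80)*46 = 45*46 = 2070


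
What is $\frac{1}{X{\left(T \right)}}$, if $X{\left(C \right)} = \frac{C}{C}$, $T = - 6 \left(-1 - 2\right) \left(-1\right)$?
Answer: $1$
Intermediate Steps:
$T = -18$ ($T = - 6 \left(-1 - 2\right) \left(-1\right) = \left(-6\right) \left(-3\right) \left(-1\right) = 18 \left(-1\right) = -18$)
$X{\left(C \right)} = 1$
$\frac{1}{X{\left(T \right)}} = 1^{-1} = 1$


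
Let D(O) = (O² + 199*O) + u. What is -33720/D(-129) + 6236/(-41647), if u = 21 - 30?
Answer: 449323212/125482411 ≈ 3.5808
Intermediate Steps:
u = -9
D(O) = -9 + O² + 199*O (D(O) = (O² + 199*O) - 9 = -9 + O² + 199*O)
-33720/D(-129) + 6236/(-41647) = -33720/(-9 + (-129)² + 199*(-129)) + 6236/(-41647) = -33720/(-9 + 16641 - 25671) + 6236*(-1/41647) = -33720/(-9039) - 6236/41647 = -33720*(-1/9039) - 6236/41647 = 11240/3013 - 6236/41647 = 449323212/125482411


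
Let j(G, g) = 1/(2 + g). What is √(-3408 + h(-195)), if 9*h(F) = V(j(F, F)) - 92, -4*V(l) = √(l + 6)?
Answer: √(-4583712944 - 193*√223301)/1158 ≈ 58.466*I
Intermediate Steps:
V(l) = -√(6 + l)/4 (V(l) = -√(l + 6)/4 = -√(6 + l)/4)
h(F) = -92/9 - √(6 + 1/(2 + F))/36 (h(F) = (-√(6 + 1/(2 + F))/4 - 92)/9 = (-92 - √(6 + 1/(2 + F))/4)/9 = -92/9 - √(6 + 1/(2 + F))/36)
√(-3408 + h(-195)) = √(-3408 + (-92/9 - √1157*√(-1/(2 - 195))/36)) = √(-3408 + (-92/9 - √1157*√(-1/(-193))/36)) = √(-3408 + (-92/9 - √223301/193/36)) = √(-3408 + (-92/9 - √223301/6948)) = √(-30764/9 - √223301/6948)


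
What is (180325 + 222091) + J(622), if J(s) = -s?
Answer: 401794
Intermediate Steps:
(180325 + 222091) + J(622) = (180325 + 222091) - 1*622 = 402416 - 622 = 401794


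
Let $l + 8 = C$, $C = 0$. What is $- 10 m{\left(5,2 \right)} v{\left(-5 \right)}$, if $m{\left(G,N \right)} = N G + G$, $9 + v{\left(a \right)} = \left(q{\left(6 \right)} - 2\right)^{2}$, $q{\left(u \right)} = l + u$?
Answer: $-1050$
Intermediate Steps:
$l = -8$ ($l = -8 + 0 = -8$)
$q{\left(u \right)} = -8 + u$
$v{\left(a \right)} = 7$ ($v{\left(a \right)} = -9 + \left(\left(-8 + 6\right) - 2\right)^{2} = -9 + \left(-2 - 2\right)^{2} = -9 + \left(-4\right)^{2} = -9 + 16 = 7$)
$m{\left(G,N \right)} = G + G N$ ($m{\left(G,N \right)} = G N + G = G + G N$)
$- 10 m{\left(5,2 \right)} v{\left(-5 \right)} = - 10 \cdot 5 \left(1 + 2\right) 7 = - 10 \cdot 5 \cdot 3 \cdot 7 = \left(-10\right) 15 \cdot 7 = \left(-150\right) 7 = -1050$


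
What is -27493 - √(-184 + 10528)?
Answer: -27493 - 2*√2586 ≈ -27595.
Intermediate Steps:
-27493 - √(-184 + 10528) = -27493 - √10344 = -27493 - 2*√2586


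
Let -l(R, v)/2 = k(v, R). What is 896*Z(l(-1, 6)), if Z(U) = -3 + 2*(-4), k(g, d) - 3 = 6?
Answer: -9856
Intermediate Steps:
k(g, d) = 9 (k(g, d) = 3 + 6 = 9)
l(R, v) = -18 (l(R, v) = -2*9 = -18)
Z(U) = -11 (Z(U) = -3 - 8 = -11)
896*Z(l(-1, 6)) = 896*(-11) = -9856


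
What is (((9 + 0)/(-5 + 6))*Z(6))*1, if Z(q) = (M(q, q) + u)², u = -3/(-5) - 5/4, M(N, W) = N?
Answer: 103041/400 ≈ 257.60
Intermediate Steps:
u = -13/20 (u = -3*(-⅕) - 5*¼ = ⅗ - 5/4 = -13/20 ≈ -0.65000)
Z(q) = (-13/20 + q)² (Z(q) = (q - 13/20)² = (-13/20 + q)²)
(((9 + 0)/(-5 + 6))*Z(6))*1 = (((9 + 0)/(-5 + 6))*((-13 + 20*6)²/400))*1 = ((9/1)*((-13 + 120)²/400))*1 = ((9*1)*((1/400)*107²))*1 = (9*((1/400)*11449))*1 = (9*(11449/400))*1 = (103041/400)*1 = 103041/400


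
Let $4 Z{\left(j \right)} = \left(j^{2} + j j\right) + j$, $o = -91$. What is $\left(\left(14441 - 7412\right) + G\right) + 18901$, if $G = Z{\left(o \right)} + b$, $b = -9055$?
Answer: $\frac{83971}{4} \approx 20993.0$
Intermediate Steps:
$Z{\left(j \right)} = \frac{j^{2}}{2} + \frac{j}{4}$ ($Z{\left(j \right)} = \frac{\left(j^{2} + j j\right) + j}{4} = \frac{\left(j^{2} + j^{2}\right) + j}{4} = \frac{2 j^{2} + j}{4} = \frac{j + 2 j^{2}}{4} = \frac{j^{2}}{2} + \frac{j}{4}$)
$G = - \frac{19749}{4}$ ($G = \frac{1}{4} \left(-91\right) \left(1 + 2 \left(-91\right)\right) - 9055 = \frac{1}{4} \left(-91\right) \left(1 - 182\right) - 9055 = \frac{1}{4} \left(-91\right) \left(-181\right) - 9055 = \frac{16471}{4} - 9055 = - \frac{19749}{4} \approx -4937.3$)
$\left(\left(14441 - 7412\right) + G\right) + 18901 = \left(\left(14441 - 7412\right) - \frac{19749}{4}\right) + 18901 = \left(7029 - \frac{19749}{4}\right) + 18901 = \frac{8367}{4} + 18901 = \frac{83971}{4}$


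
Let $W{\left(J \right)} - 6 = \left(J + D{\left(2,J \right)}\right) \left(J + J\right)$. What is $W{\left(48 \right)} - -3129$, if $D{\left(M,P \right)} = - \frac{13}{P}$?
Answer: $7717$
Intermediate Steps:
$W{\left(J \right)} = 6 + 2 J \left(J - \frac{13}{J}\right)$ ($W{\left(J \right)} = 6 + \left(J - \frac{13}{J}\right) \left(J + J\right) = 6 + \left(J - \frac{13}{J}\right) 2 J = 6 + 2 J \left(J - \frac{13}{J}\right)$)
$W{\left(48 \right)} - -3129 = \left(-20 + 2 \cdot 48^{2}\right) - -3129 = \left(-20 + 2 \cdot 2304\right) + 3129 = \left(-20 + 4608\right) + 3129 = 4588 + 3129 = 7717$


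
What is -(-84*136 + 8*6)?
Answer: 11376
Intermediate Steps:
-(-84*136 + 8*6) = -(-11424 + 48) = -1*(-11376) = 11376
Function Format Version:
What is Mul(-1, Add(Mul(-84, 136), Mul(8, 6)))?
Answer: 11376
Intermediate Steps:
Mul(-1, Add(Mul(-84, 136), Mul(8, 6))) = Mul(-1, Add(-11424, 48)) = Mul(-1, -11376) = 11376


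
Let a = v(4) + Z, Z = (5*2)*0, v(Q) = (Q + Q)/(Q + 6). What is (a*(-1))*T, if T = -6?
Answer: 24/5 ≈ 4.8000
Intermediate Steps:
v(Q) = 2*Q/(6 + Q) (v(Q) = (2*Q)/(6 + Q) = 2*Q/(6 + Q))
Z = 0 (Z = 10*0 = 0)
a = ⅘ (a = 2*4/(6 + 4) + 0 = 2*4/10 + 0 = 2*4*(⅒) + 0 = ⅘ + 0 = ⅘ ≈ 0.80000)
(a*(-1))*T = ((⅘)*(-1))*(-6) = -⅘*(-6) = 24/5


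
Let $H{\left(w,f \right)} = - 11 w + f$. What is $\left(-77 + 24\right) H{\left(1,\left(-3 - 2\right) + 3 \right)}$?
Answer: $689$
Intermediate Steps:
$H{\left(w,f \right)} = f - 11 w$
$\left(-77 + 24\right) H{\left(1,\left(-3 - 2\right) + 3 \right)} = \left(-77 + 24\right) \left(\left(\left(-3 - 2\right) + 3\right) - 11\right) = - 53 \left(\left(-5 + 3\right) - 11\right) = - 53 \left(-2 - 11\right) = \left(-53\right) \left(-13\right) = 689$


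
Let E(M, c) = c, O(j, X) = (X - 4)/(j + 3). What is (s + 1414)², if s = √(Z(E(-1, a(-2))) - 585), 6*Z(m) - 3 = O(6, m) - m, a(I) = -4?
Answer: (25452 + I*√189210)²/324 ≈ 1.9988e+6 + 68341.0*I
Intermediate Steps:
O(j, X) = (-4 + X)/(3 + j)
Z(m) = 23/54 - 4*m/27 (Z(m) = ½ + ((-4 + m)/(3 + 6) - m)/6 = ½ + ((-4 + m)/9 - m)/6 = ½ + ((-4/9 + m/9) - m)/6 = ½ + (-4/9 - 8*m/9)/6 = ½ + (-2/27 - 4*m/27) = 23/54 - 4*m/27)
s = I*√189210/18 (s = √((23/54 - 4/27*(-4)) - 585) = √((23/54 + 16/27) - 585) = √(55/54 - 585) = √(-31535/54) = I*√189210/18 ≈ 24.166*I)
(s + 1414)² = (I*√189210/18 + 1414)² = (1414 + I*√189210/18)²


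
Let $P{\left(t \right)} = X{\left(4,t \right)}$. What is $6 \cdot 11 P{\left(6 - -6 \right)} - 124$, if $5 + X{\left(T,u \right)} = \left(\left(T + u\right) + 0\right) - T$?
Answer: $338$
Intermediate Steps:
$X{\left(T,u \right)} = -5 + u$ ($X{\left(T,u \right)} = -5 + \left(\left(\left(T + u\right) + 0\right) - T\right) = -5 + \left(\left(T + u\right) - T\right) = -5 + u$)
$P{\left(t \right)} = -5 + t$
$6 \cdot 11 P{\left(6 - -6 \right)} - 124 = 6 \cdot 11 \left(-5 + \left(6 - -6\right)\right) - 124 = 66 \left(-5 + \left(6 + 6\right)\right) - 124 = 66 \left(-5 + 12\right) - 124 = 66 \cdot 7 - 124 = 462 - 124 = 338$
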